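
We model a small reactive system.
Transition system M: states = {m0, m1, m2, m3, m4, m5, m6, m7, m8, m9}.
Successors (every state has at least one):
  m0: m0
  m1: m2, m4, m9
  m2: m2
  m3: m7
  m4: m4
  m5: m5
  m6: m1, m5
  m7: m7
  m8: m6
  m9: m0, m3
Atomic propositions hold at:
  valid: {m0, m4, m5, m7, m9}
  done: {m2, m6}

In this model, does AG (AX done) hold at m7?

Sat(AX done) = {s : every successor in {m2, m6}} = {m2, m8}
AG (AX done): greatest fixpoint, start Z0 = {m2, m8}, keep only states in Sat with every successor in Z. Z1 = {m2}; fixed.
Sat(AG (AX done)) = {m2}
m7 ∉ Sat(AG (AX done)) = {m2}, so the formula does not hold at m7.

No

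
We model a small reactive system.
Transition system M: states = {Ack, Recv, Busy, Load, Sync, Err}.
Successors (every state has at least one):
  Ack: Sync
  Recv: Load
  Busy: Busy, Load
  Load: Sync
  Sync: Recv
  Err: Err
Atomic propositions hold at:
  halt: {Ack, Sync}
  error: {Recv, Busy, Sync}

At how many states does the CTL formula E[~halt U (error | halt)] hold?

5

Sat(~halt) = {Recv, Busy, Load, Err}
Sat(error | halt) = {Ack, Recv, Busy, Sync}
E[~halt U (error | halt)]: least fixpoint, start Z0 = Sat((error | halt)) = {Ack, Recv, Busy, Sync}, add states in Sat(~halt) with some successor in Z. Z1 = {Ack, Recv, Busy, Load, Sync}; fixed.
Sat(E[~halt U (error | halt)]) = {Ack, Recv, Busy, Load, Sync}
|Sat(E[~halt U (error | halt)])| = |{Ack, Recv, Busy, Load, Sync}| = 5.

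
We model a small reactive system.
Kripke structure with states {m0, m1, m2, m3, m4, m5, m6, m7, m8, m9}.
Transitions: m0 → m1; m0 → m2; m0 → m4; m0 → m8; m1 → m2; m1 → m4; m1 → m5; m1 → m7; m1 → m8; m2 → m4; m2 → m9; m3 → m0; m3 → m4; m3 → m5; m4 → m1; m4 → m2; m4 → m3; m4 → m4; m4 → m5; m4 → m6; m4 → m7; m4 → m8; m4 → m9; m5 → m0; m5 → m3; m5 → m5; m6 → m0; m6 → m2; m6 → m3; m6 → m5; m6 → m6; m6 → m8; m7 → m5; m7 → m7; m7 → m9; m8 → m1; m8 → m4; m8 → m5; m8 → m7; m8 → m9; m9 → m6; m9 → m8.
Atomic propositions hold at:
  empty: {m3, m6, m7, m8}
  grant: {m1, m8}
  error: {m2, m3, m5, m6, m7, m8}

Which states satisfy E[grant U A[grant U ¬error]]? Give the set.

Sat(¬error) = {m0, m1, m4, m9}
A[grant U ¬error]: least fixpoint, start Z0 = Sat(¬error) = {m0, m1, m4, m9}, add states in Sat(grant) with every successor in Z. Already a fixed point.
Sat(A[grant U ¬error]) = {m0, m1, m4, m9}
E[grant U A[grant U ¬error]]: least fixpoint, start Z0 = Sat(A[grant U ¬error]) = {m0, m1, m4, m9}, add states in Sat(grant) with some successor in Z. Z1 = {m0, m1, m4, m8, m9}; fixed.
Sat(E[grant U A[grant U ¬error]]) = {m0, m1, m4, m8, m9}

{m0, m1, m4, m8, m9}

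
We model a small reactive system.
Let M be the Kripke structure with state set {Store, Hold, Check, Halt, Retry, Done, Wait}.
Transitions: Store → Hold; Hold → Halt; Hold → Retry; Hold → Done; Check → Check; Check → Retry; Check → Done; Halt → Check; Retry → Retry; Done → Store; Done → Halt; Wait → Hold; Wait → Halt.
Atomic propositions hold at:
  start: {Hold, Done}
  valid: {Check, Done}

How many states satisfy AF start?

3

AF start: least fixpoint, start Z0 = {Hold, Done}, add states with every successor in Z. Z1 = {Store, Hold, Done}; fixed.
Sat(AF start) = {Store, Hold, Done}
|Sat(AF start)| = |{Store, Hold, Done}| = 3.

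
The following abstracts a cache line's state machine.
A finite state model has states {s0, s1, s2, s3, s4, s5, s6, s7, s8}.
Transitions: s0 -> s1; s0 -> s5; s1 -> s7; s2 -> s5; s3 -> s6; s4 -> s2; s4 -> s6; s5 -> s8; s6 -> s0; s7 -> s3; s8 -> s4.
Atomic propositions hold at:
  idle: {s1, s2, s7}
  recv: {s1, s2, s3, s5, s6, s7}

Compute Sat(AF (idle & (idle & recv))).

{s1, s2, s7}

Sat(idle & recv) = {s1, s2, s7}
Sat(idle & (idle & recv)) = {s1, s2, s7}
AF (idle & (idle & recv)): least fixpoint, start Z0 = {s1, s2, s7}, add states with every successor in Z. Already a fixed point.
Sat(AF (idle & (idle & recv))) = {s1, s2, s7}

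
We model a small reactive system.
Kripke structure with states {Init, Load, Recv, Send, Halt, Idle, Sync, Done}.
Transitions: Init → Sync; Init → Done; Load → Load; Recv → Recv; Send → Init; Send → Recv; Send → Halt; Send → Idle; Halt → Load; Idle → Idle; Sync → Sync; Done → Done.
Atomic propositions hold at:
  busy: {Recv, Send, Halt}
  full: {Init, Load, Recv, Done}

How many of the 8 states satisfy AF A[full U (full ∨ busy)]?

Sat(full ∨ busy) = {Init, Load, Recv, Send, Halt, Done}
A[full U (full ∨ busy)]: least fixpoint, start Z0 = Sat((full ∨ busy)) = {Init, Load, Recv, Send, Halt, Done}, add states in Sat(full) with every successor in Z. Already a fixed point.
Sat(A[full U (full ∨ busy)]) = {Init, Load, Recv, Send, Halt, Done}
AF A[full U (full ∨ busy)]: least fixpoint, start Z0 = {Init, Load, Recv, Send, Halt, Done}, add states with every successor in Z. Already a fixed point.
Sat(AF A[full U (full ∨ busy)]) = {Init, Load, Recv, Send, Halt, Done}
|Sat(AF A[full U (full ∨ busy)])| = |{Init, Load, Recv, Send, Halt, Done}| = 6.

6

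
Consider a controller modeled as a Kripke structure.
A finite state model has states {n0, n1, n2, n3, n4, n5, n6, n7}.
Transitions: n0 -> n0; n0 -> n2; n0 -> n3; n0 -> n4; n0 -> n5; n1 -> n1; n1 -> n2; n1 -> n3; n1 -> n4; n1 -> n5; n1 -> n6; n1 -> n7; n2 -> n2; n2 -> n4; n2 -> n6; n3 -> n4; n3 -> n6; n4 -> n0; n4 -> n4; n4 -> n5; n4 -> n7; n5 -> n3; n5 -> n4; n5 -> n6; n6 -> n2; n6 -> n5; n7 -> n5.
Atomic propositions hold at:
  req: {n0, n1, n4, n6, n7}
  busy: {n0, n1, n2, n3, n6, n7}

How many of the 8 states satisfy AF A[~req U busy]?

Sat(~req) = {n2, n3, n5}
A[~req U busy]: least fixpoint, start Z0 = Sat(busy) = {n0, n1, n2, n3, n6, n7}, add states in Sat(~req) with every successor in Z. Already a fixed point.
Sat(A[~req U busy]) = {n0, n1, n2, n3, n6, n7}
AF A[~req U busy]: least fixpoint, start Z0 = {n0, n1, n2, n3, n6, n7}, add states with every successor in Z. Already a fixed point.
Sat(AF A[~req U busy]) = {n0, n1, n2, n3, n6, n7}
|Sat(AF A[~req U busy])| = |{n0, n1, n2, n3, n6, n7}| = 6.

6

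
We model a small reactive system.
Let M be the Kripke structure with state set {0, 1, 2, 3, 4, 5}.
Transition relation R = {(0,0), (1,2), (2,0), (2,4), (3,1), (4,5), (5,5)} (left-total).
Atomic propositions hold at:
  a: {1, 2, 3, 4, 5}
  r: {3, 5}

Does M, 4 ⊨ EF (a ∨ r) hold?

Yes

Sat(a ∨ r) = {1, 2, 3, 4, 5}
EF (a ∨ r): least fixpoint, start Z0 = {1, 2, 3, 4, 5}, add states with some successor in Z. Already a fixed point.
Sat(EF (a ∨ r)) = {1, 2, 3, 4, 5}
4 ∈ Sat(EF (a ∨ r)) = {1, 2, 3, 4, 5}, so the formula holds at 4.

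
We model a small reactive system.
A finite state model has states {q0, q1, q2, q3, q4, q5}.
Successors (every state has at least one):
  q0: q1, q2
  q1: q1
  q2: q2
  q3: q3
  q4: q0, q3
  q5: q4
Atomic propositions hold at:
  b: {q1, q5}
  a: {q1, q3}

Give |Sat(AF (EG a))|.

2

EG a: greatest fixpoint, start Z0 = {q1, q3}, keep only states in Sat with some successor in Z. Already a fixed point.
Sat(EG a) = {q1, q3}
AF (EG a): least fixpoint, start Z0 = {q1, q3}, add states with every successor in Z. Already a fixed point.
Sat(AF (EG a)) = {q1, q3}
|Sat(AF (EG a))| = |{q1, q3}| = 2.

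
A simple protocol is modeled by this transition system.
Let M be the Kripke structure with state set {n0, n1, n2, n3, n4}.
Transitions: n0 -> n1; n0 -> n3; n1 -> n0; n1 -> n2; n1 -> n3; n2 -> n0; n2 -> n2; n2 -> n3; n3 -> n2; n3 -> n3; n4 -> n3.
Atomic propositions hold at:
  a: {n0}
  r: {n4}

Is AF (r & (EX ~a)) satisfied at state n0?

Sat(~a) = {n1, n2, n3, n4}
Sat(EX ~a) = {s : some successor in {n1, n2, n3, n4}} = {n0, n1, n2, n3, n4}
Sat(r & (EX ~a)) = {n4}
AF (r & (EX ~a)): least fixpoint, start Z0 = {n4}, add states with every successor in Z. Already a fixed point.
Sat(AF (r & (EX ~a))) = {n4}
n0 ∉ Sat(AF (r & (EX ~a))) = {n4}, so the formula does not hold at n0.

No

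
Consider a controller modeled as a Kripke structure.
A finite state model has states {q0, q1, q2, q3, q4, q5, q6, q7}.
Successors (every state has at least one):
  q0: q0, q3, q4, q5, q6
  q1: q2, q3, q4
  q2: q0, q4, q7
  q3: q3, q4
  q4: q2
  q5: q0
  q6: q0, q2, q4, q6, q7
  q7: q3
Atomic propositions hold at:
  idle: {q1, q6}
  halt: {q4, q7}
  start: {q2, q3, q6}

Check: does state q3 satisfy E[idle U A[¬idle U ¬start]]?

No

Sat(¬idle) = {q0, q2, q3, q4, q5, q7}
Sat(¬start) = {q0, q1, q4, q5, q7}
A[¬idle U ¬start]: least fixpoint, start Z0 = Sat(¬start) = {q0, q1, q4, q5, q7}, add states in Sat(¬idle) with every successor in Z. Z1 = {q0, q1, q2, q4, q5, q7}; fixed.
Sat(A[¬idle U ¬start]) = {q0, q1, q2, q4, q5, q7}
E[idle U A[¬idle U ¬start]]: least fixpoint, start Z0 = Sat(A[¬idle U ¬start]) = {q0, q1, q2, q4, q5, q7}, add states in Sat(idle) with some successor in Z. Z1 = {q0, q1, q2, q4, q5, q6, q7}; fixed.
Sat(E[idle U A[¬idle U ¬start]]) = {q0, q1, q2, q4, q5, q6, q7}
q3 ∉ Sat(E[idle U A[¬idle U ¬start]]) = {q0, q1, q2, q4, q5, q6, q7}, so the formula does not hold at q3.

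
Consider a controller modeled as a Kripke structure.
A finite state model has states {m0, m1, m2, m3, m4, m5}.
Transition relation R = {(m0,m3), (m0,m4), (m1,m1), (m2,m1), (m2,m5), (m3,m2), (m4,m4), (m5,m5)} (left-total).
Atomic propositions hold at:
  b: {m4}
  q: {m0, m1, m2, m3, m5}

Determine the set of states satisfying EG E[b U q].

{m0, m1, m2, m3, m5}

E[b U q]: least fixpoint, start Z0 = Sat(q) = {m0, m1, m2, m3, m5}, add states in Sat(b) with some successor in Z. Already a fixed point.
Sat(E[b U q]) = {m0, m1, m2, m3, m5}
EG E[b U q]: greatest fixpoint, start Z0 = {m0, m1, m2, m3, m5}, keep only states in Sat with some successor in Z. Already a fixed point.
Sat(EG E[b U q]) = {m0, m1, m2, m3, m5}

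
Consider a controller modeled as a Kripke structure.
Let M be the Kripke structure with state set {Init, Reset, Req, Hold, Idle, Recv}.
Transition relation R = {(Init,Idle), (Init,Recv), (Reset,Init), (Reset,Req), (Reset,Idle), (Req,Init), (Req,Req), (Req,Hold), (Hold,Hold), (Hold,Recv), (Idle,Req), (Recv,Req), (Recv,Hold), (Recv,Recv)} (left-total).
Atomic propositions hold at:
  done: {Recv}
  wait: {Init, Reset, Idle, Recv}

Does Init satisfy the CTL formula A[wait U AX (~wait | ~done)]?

No

Sat(~wait) = {Req, Hold}
Sat(~done) = {Init, Reset, Req, Hold, Idle}
Sat(~wait | ~done) = {Init, Reset, Req, Hold, Idle}
Sat(AX (~wait | ~done)) = {s : every successor in {Init, Reset, Req, Hold, Idle}} = {Reset, Req, Idle}
A[wait U AX (~wait | ~done)]: least fixpoint, start Z0 = Sat(AX (~wait | ~done)) = {Reset, Req, Idle}, add states in Sat(wait) with every successor in Z. Already a fixed point.
Sat(A[wait U AX (~wait | ~done)]) = {Reset, Req, Idle}
Init ∉ Sat(A[wait U AX (~wait | ~done)]) = {Reset, Req, Idle}, so the formula does not hold at Init.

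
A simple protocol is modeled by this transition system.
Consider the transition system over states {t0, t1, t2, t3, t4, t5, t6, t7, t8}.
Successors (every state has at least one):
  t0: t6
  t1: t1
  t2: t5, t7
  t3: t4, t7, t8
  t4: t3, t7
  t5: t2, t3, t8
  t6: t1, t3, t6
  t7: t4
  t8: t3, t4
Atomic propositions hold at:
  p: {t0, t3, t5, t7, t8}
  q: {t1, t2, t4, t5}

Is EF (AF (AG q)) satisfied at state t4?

AG q: greatest fixpoint, start Z0 = {t1, t2, t4, t5}, keep only states in Sat with every successor in Z. Z1 = {t1}; fixed.
Sat(AG q) = {t1}
AF (AG q): least fixpoint, start Z0 = {t1}, add states with every successor in Z. Already a fixed point.
Sat(AF (AG q)) = {t1}
EF (AF (AG q)): least fixpoint, start Z0 = {t1}, add states with some successor in Z. Z1 = {t1, t6}; Z2 = {t0, t1, t6}; fixed.
Sat(EF (AF (AG q))) = {t0, t1, t6}
t4 ∉ Sat(EF (AF (AG q))) = {t0, t1, t6}, so the formula does not hold at t4.

No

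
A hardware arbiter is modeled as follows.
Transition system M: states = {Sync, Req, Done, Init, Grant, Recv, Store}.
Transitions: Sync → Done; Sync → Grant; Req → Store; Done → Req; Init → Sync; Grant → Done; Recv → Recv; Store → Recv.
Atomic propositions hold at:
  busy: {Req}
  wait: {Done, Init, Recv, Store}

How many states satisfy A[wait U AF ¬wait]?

Sat(¬wait) = {Sync, Req, Grant}
AF ¬wait: least fixpoint, start Z0 = {Sync, Req, Grant}, add states with every successor in Z. Z1 = {Sync, Req, Done, Init, Grant}; fixed.
Sat(AF ¬wait) = {Sync, Req, Done, Init, Grant}
A[wait U AF ¬wait]: least fixpoint, start Z0 = Sat(AF ¬wait) = {Sync, Req, Done, Init, Grant}, add states in Sat(wait) with every successor in Z. Already a fixed point.
Sat(A[wait U AF ¬wait]) = {Sync, Req, Done, Init, Grant}
|Sat(A[wait U AF ¬wait])| = |{Sync, Req, Done, Init, Grant}| = 5.

5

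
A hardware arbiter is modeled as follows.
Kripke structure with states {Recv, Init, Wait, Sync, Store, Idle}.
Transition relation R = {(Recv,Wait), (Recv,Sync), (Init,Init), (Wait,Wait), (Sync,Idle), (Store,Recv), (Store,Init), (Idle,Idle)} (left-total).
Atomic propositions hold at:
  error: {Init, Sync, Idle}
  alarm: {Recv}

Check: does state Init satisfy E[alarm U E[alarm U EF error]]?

EF error: least fixpoint, start Z0 = {Init, Sync, Idle}, add states with some successor in Z. Z1 = {Recv, Init, Sync, Store, Idle}; fixed.
Sat(EF error) = {Recv, Init, Sync, Store, Idle}
E[alarm U EF error]: least fixpoint, start Z0 = Sat(EF error) = {Recv, Init, Sync, Store, Idle}, add states in Sat(alarm) with some successor in Z. Already a fixed point.
Sat(E[alarm U EF error]) = {Recv, Init, Sync, Store, Idle}
E[alarm U E[alarm U EF error]]: least fixpoint, start Z0 = Sat(E[alarm U EF error]) = {Recv, Init, Sync, Store, Idle}, add states in Sat(alarm) with some successor in Z. Already a fixed point.
Sat(E[alarm U E[alarm U EF error]]) = {Recv, Init, Sync, Store, Idle}
Init ∈ Sat(E[alarm U E[alarm U EF error]]) = {Recv, Init, Sync, Store, Idle}, so the formula holds at Init.

Yes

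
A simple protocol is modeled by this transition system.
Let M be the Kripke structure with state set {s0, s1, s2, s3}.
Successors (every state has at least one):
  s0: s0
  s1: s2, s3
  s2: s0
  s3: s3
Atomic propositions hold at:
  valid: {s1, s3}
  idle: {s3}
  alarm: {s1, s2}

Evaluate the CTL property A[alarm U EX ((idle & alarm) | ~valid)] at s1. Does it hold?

Sat(idle & alarm) = ∅
Sat(~valid) = {s0, s2}
Sat((idle & alarm) | ~valid) = {s0, s2}
Sat(EX ((idle & alarm) | ~valid)) = {s : some successor in {s0, s2}} = {s0, s1, s2}
A[alarm U EX ((idle & alarm) | ~valid)]: least fixpoint, start Z0 = Sat(EX ((idle & alarm) | ~valid)) = {s0, s1, s2}, add states in Sat(alarm) with every successor in Z. Already a fixed point.
Sat(A[alarm U EX ((idle & alarm) | ~valid)]) = {s0, s1, s2}
s1 ∈ Sat(A[alarm U EX ((idle & alarm) | ~valid)]) = {s0, s1, s2}, so the formula holds at s1.

Yes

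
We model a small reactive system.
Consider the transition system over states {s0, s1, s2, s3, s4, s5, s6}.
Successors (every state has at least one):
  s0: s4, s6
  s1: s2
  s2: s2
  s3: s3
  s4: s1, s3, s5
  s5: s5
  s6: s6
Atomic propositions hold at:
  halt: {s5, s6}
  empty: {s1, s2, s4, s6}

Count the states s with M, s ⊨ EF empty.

EF empty: least fixpoint, start Z0 = {s1, s2, s4, s6}, add states with some successor in Z. Z1 = {s0, s1, s2, s4, s6}; fixed.
Sat(EF empty) = {s0, s1, s2, s4, s6}
|Sat(EF empty)| = |{s0, s1, s2, s4, s6}| = 5.

5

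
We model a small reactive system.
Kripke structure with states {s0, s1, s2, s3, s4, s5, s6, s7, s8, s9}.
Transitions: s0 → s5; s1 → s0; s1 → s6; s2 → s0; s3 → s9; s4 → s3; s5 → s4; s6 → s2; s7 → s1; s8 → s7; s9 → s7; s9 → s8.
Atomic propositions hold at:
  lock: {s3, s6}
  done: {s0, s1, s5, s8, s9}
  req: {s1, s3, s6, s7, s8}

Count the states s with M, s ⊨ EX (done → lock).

Sat(done → lock) = {s2, s3, s4, s6, s7}
Sat(EX (done → lock)) = {s : some successor in {s2, s3, s4, s6, s7}} = {s1, s4, s5, s6, s8, s9}
|Sat(EX (done → lock))| = |{s1, s4, s5, s6, s8, s9}| = 6.

6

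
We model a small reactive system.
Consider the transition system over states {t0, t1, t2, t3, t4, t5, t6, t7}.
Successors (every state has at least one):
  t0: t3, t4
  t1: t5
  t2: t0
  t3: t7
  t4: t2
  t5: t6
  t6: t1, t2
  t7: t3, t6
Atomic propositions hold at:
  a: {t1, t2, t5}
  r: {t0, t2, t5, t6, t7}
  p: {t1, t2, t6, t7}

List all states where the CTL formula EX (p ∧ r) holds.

Sat(p ∧ r) = {t2, t6, t7}
Sat(EX (p ∧ r)) = {s : some successor in {t2, t6, t7}} = {t3, t4, t5, t6, t7}

{t3, t4, t5, t6, t7}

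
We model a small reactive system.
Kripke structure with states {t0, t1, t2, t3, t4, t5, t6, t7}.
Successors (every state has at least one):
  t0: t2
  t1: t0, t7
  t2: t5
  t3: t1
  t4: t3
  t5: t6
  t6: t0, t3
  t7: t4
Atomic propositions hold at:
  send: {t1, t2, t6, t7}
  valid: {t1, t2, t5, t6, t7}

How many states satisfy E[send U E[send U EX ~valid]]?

Sat(~valid) = {t0, t3, t4}
Sat(EX ~valid) = {s : some successor in {t0, t3, t4}} = {t1, t4, t6, t7}
E[send U EX ~valid]: least fixpoint, start Z0 = Sat(EX ~valid) = {t1, t4, t6, t7}, add states in Sat(send) with some successor in Z. Already a fixed point.
Sat(E[send U EX ~valid]) = {t1, t4, t6, t7}
E[send U E[send U EX ~valid]]: least fixpoint, start Z0 = Sat(E[send U EX ~valid]) = {t1, t4, t6, t7}, add states in Sat(send) with some successor in Z. Already a fixed point.
Sat(E[send U E[send U EX ~valid]]) = {t1, t4, t6, t7}
|Sat(E[send U E[send U EX ~valid]])| = |{t1, t4, t6, t7}| = 4.

4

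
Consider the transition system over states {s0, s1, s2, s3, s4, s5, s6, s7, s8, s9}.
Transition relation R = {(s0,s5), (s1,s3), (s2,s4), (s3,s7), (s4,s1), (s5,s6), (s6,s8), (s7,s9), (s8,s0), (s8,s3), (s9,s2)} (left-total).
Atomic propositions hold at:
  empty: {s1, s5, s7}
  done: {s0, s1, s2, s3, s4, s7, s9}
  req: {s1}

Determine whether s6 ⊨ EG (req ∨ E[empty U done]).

E[empty U done]: least fixpoint, start Z0 = Sat(done) = {s0, s1, s2, s3, s4, s7, s9}, add states in Sat(empty) with some successor in Z. Already a fixed point.
Sat(E[empty U done]) = {s0, s1, s2, s3, s4, s7, s9}
Sat(req ∨ E[empty U done]) = {s0, s1, s2, s3, s4, s7, s9}
EG (req ∨ E[empty U done]): greatest fixpoint, start Z0 = {s0, s1, s2, s3, s4, s7, s9}, keep only states in Sat with some successor in Z. Z1 = {s1, s2, s3, s4, s7, s9}; fixed.
Sat(EG (req ∨ E[empty U done])) = {s1, s2, s3, s4, s7, s9}
s6 ∉ Sat(EG (req ∨ E[empty U done])) = {s1, s2, s3, s4, s7, s9}, so the formula does not hold at s6.

No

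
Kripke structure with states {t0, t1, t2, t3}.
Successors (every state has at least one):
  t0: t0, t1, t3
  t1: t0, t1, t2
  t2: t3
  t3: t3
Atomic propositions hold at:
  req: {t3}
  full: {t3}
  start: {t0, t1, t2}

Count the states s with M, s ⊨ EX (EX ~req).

2

Sat(~req) = {t0, t1, t2}
Sat(EX ~req) = {s : some successor in {t0, t1, t2}} = {t0, t1}
Sat(EX (EX ~req)) = {s : some successor in {t0, t1}} = {t0, t1}
|Sat(EX (EX ~req))| = |{t0, t1}| = 2.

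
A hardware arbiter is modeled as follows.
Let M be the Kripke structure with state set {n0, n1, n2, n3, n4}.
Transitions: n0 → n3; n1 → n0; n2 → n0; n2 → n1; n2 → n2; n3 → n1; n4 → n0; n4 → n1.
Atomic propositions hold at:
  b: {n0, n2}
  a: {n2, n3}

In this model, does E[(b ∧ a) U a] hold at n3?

Sat(b ∧ a) = {n2}
E[(b ∧ a) U a]: least fixpoint, start Z0 = Sat(a) = {n2, n3}, add states in Sat(b ∧ a) with some successor in Z. Already a fixed point.
Sat(E[(b ∧ a) U a]) = {n2, n3}
n3 ∈ Sat(E[(b ∧ a) U a]) = {n2, n3}, so the formula holds at n3.

Yes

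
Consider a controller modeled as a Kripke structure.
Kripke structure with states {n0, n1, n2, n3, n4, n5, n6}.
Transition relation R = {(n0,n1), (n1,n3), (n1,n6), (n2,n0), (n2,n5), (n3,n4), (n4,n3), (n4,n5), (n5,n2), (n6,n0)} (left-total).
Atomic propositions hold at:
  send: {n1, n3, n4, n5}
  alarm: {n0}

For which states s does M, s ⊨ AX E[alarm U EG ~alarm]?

Sat(~alarm) = {n1, n2, n3, n4, n5, n6}
EG ~alarm: greatest fixpoint, start Z0 = {n1, n2, n3, n4, n5, n6}, keep only states in Sat with some successor in Z. Z1 = {n1, n2, n3, n4, n5}; fixed.
Sat(EG ~alarm) = {n1, n2, n3, n4, n5}
E[alarm U EG ~alarm]: least fixpoint, start Z0 = Sat(EG ~alarm) = {n1, n2, n3, n4, n5}, add states in Sat(alarm) with some successor in Z. Z1 = {n0, n1, n2, n3, n4, n5}; fixed.
Sat(E[alarm U EG ~alarm]) = {n0, n1, n2, n3, n4, n5}
Sat(AX E[alarm U EG ~alarm]) = {s : every successor in {n0, n1, n2, n3, n4, n5}} = {n0, n2, n3, n4, n5, n6}

{n0, n2, n3, n4, n5, n6}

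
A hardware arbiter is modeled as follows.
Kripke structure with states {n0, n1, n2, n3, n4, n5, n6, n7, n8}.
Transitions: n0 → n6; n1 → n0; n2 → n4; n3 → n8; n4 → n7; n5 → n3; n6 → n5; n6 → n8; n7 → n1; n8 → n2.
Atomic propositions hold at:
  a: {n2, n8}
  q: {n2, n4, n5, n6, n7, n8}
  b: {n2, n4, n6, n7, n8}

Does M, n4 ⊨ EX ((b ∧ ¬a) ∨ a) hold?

Sat(¬a) = {n0, n1, n3, n4, n5, n6, n7}
Sat(b ∧ ¬a) = {n4, n6, n7}
Sat((b ∧ ¬a) ∨ a) = {n2, n4, n6, n7, n8}
Sat(EX ((b ∧ ¬a) ∨ a)) = {s : some successor in {n2, n4, n6, n7, n8}} = {n0, n2, n3, n4, n6, n8}
n4 ∈ Sat(EX ((b ∧ ¬a) ∨ a)) = {n0, n2, n3, n4, n6, n8}, so the formula holds at n4.

Yes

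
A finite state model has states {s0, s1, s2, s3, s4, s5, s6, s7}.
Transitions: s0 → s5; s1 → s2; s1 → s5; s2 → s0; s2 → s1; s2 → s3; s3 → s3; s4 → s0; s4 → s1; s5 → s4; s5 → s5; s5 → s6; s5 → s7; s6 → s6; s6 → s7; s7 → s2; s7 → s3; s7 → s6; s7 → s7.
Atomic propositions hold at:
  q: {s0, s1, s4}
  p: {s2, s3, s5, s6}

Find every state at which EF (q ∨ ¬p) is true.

{s0, s1, s2, s4, s5, s6, s7}

Sat(¬p) = {s0, s1, s4, s7}
Sat(q ∨ ¬p) = {s0, s1, s4, s7}
EF (q ∨ ¬p): least fixpoint, start Z0 = {s0, s1, s4, s7}, add states with some successor in Z. Z1 = {s0, s1, s2, s4, s5, s6, s7}; fixed.
Sat(EF (q ∨ ¬p)) = {s0, s1, s2, s4, s5, s6, s7}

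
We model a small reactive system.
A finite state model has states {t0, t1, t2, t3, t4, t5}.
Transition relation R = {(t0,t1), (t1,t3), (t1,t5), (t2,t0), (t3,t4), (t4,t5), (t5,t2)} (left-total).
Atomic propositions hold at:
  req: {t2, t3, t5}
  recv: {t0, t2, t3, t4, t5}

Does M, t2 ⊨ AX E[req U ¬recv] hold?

Sat(¬recv) = {t1}
E[req U ¬recv]: least fixpoint, start Z0 = Sat(¬recv) = {t1}, add states in Sat(req) with some successor in Z. Already a fixed point.
Sat(E[req U ¬recv]) = {t1}
Sat(AX E[req U ¬recv]) = {s : every successor in {t1}} = {t0}
t2 ∉ Sat(AX E[req U ¬recv]) = {t0}, so the formula does not hold at t2.

No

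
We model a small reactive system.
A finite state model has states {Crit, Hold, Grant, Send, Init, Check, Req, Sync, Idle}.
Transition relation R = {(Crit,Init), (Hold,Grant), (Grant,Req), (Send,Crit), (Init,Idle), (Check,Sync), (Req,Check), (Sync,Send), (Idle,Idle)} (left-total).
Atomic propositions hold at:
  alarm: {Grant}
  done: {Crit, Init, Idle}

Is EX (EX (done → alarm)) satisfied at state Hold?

Sat(done → alarm) = {Hold, Grant, Send, Check, Req, Sync}
Sat(EX (done → alarm)) = {s : some successor in {Hold, Grant, Send, Check, Req, Sync}} = {Hold, Grant, Check, Req, Sync}
Sat(EX (EX (done → alarm))) = {s : some successor in {Hold, Grant, Check, Req, Sync}} = {Hold, Grant, Check, Req}
Hold ∈ Sat(EX (EX (done → alarm))) = {Hold, Grant, Check, Req}, so the formula holds at Hold.

Yes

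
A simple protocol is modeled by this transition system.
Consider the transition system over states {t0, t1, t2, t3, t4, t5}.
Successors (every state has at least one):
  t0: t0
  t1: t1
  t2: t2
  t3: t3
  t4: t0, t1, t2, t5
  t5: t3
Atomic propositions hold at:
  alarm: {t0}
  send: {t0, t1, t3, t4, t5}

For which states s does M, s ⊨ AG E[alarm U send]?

E[alarm U send]: least fixpoint, start Z0 = Sat(send) = {t0, t1, t3, t4, t5}, add states in Sat(alarm) with some successor in Z. Already a fixed point.
Sat(E[alarm U send]) = {t0, t1, t3, t4, t5}
AG E[alarm U send]: greatest fixpoint, start Z0 = {t0, t1, t3, t4, t5}, keep only states in Sat with every successor in Z. Z1 = {t0, t1, t3, t5}; fixed.
Sat(AG E[alarm U send]) = {t0, t1, t3, t5}

{t0, t1, t3, t5}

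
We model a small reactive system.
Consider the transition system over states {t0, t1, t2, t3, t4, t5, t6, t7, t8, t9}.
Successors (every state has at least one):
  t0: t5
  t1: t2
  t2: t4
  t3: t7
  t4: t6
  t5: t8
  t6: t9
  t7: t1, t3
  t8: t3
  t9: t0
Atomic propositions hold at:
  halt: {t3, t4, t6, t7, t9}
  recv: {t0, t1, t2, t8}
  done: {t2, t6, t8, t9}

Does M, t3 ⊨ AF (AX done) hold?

No

Sat(AX done) = {s : every successor in {t2, t6, t8, t9}} = {t1, t4, t5, t6}
AF (AX done): least fixpoint, start Z0 = {t1, t4, t5, t6}, add states with every successor in Z. Z1 = {t0, t1, t2, t4, t5, t6}; Z2 = {t0, t1, t2, t4, t5, t6, t9}; fixed.
Sat(AF (AX done)) = {t0, t1, t2, t4, t5, t6, t9}
t3 ∉ Sat(AF (AX done)) = {t0, t1, t2, t4, t5, t6, t9}, so the formula does not hold at t3.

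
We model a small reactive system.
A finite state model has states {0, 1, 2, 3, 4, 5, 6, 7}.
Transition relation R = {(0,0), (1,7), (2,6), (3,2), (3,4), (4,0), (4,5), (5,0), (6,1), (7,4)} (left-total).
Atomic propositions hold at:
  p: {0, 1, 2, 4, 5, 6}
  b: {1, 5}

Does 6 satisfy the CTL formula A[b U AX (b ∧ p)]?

Yes

Sat(b ∧ p) = {1, 5}
Sat(AX (b ∧ p)) = {s : every successor in {1, 5}} = {6}
A[b U AX (b ∧ p)]: least fixpoint, start Z0 = Sat(AX (b ∧ p)) = {6}, add states in Sat(b) with every successor in Z. Already a fixed point.
Sat(A[b U AX (b ∧ p)]) = {6}
6 ∈ Sat(A[b U AX (b ∧ p)]) = {6}, so the formula holds at 6.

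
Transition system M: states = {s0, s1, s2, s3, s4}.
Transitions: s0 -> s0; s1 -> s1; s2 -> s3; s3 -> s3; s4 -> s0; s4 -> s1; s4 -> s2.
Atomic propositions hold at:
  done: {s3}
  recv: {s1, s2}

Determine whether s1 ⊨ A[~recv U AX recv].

Yes

Sat(~recv) = {s0, s3, s4}
Sat(AX recv) = {s : every successor in {s1, s2}} = {s1}
A[~recv U AX recv]: least fixpoint, start Z0 = Sat(AX recv) = {s1}, add states in Sat(~recv) with every successor in Z. Already a fixed point.
Sat(A[~recv U AX recv]) = {s1}
s1 ∈ Sat(A[~recv U AX recv]) = {s1}, so the formula holds at s1.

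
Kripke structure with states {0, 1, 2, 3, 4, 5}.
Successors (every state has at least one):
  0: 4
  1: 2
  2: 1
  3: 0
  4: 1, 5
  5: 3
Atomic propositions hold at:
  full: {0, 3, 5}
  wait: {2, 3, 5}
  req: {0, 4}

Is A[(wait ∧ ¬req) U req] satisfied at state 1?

No

Sat(¬req) = {1, 2, 3, 5}
Sat(wait ∧ ¬req) = {2, 3, 5}
A[(wait ∧ ¬req) U req]: least fixpoint, start Z0 = Sat(req) = {0, 4}, add states in Sat(wait ∧ ¬req) with every successor in Z. Z1 = {0, 3, 4}; Z2 = {0, 3, 4, 5}; fixed.
Sat(A[(wait ∧ ¬req) U req]) = {0, 3, 4, 5}
1 ∉ Sat(A[(wait ∧ ¬req) U req]) = {0, 3, 4, 5}, so the formula does not hold at 1.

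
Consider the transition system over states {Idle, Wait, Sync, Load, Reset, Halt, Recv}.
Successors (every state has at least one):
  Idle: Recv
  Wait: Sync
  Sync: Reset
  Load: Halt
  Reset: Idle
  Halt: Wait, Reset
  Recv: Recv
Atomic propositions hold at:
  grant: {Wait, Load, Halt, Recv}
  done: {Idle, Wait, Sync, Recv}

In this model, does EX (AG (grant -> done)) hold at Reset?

Sat(grant -> done) = {Idle, Wait, Sync, Reset, Recv}
AG (grant -> done): greatest fixpoint, start Z0 = {Idle, Wait, Sync, Reset, Recv}, keep only states in Sat with every successor in Z. Already a fixed point.
Sat(AG (grant -> done)) = {Idle, Wait, Sync, Reset, Recv}
Sat(EX (AG (grant -> done))) = {s : some successor in {Idle, Wait, Sync, Reset, Recv}} = {Idle, Wait, Sync, Reset, Halt, Recv}
Reset ∈ Sat(EX (AG (grant -> done))) = {Idle, Wait, Sync, Reset, Halt, Recv}, so the formula holds at Reset.

Yes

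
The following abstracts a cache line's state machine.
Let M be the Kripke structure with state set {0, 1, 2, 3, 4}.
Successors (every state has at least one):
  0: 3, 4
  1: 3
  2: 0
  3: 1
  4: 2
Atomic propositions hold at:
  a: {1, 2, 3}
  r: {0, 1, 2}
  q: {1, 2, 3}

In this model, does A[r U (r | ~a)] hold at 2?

Sat(~a) = {0, 4}
Sat(r | ~a) = {0, 1, 2, 4}
A[r U (r | ~a)]: least fixpoint, start Z0 = Sat((r | ~a)) = {0, 1, 2, 4}, add states in Sat(r) with every successor in Z. Already a fixed point.
Sat(A[r U (r | ~a)]) = {0, 1, 2, 4}
2 ∈ Sat(A[r U (r | ~a)]) = {0, 1, 2, 4}, so the formula holds at 2.

Yes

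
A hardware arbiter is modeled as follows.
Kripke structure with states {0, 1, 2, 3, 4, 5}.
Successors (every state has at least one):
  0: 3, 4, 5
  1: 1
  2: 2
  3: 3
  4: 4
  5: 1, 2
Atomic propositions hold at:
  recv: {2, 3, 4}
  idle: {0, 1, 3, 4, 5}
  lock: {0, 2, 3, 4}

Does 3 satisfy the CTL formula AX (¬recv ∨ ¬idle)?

Sat(¬recv) = {0, 1, 5}
Sat(¬idle) = {2}
Sat(¬recv ∨ ¬idle) = {0, 1, 2, 5}
Sat(AX (¬recv ∨ ¬idle)) = {s : every successor in {0, 1, 2, 5}} = {1, 2, 5}
3 ∉ Sat(AX (¬recv ∨ ¬idle)) = {1, 2, 5}, so the formula does not hold at 3.

No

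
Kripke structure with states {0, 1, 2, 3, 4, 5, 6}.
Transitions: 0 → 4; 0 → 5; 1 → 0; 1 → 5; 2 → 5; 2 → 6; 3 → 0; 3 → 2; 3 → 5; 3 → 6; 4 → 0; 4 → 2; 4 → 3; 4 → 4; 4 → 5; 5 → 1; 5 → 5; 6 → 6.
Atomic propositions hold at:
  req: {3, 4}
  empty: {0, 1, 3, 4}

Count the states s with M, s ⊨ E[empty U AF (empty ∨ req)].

Sat(empty ∨ req) = {0, 1, 3, 4}
AF (empty ∨ req): least fixpoint, start Z0 = {0, 1, 3, 4}, add states with every successor in Z. Already a fixed point.
Sat(AF (empty ∨ req)) = {0, 1, 3, 4}
E[empty U AF (empty ∨ req)]: least fixpoint, start Z0 = Sat(AF (empty ∨ req)) = {0, 1, 3, 4}, add states in Sat(empty) with some successor in Z. Already a fixed point.
Sat(E[empty U AF (empty ∨ req)]) = {0, 1, 3, 4}
|Sat(E[empty U AF (empty ∨ req)])| = |{0, 1, 3, 4}| = 4.

4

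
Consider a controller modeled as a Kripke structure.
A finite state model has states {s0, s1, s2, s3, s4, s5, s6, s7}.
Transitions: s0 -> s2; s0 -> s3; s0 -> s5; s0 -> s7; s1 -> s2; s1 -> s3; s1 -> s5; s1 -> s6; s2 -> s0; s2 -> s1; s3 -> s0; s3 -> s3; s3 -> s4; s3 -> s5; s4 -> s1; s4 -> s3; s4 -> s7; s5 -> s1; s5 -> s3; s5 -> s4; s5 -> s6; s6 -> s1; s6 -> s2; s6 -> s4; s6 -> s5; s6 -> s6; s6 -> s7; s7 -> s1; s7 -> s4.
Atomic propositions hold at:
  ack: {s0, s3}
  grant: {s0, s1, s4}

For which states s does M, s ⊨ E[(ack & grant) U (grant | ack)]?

Sat(ack & grant) = {s0}
Sat(grant | ack) = {s0, s1, s3, s4}
E[(ack & grant) U (grant | ack)]: least fixpoint, start Z0 = Sat((grant | ack)) = {s0, s1, s3, s4}, add states in Sat(ack & grant) with some successor in Z. Already a fixed point.
Sat(E[(ack & grant) U (grant | ack)]) = {s0, s1, s3, s4}

{s0, s1, s3, s4}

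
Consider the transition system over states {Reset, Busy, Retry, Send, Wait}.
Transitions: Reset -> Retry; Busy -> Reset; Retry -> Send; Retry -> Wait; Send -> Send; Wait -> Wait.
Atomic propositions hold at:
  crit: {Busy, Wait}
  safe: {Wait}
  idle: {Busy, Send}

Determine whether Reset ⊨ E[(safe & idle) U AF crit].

Sat(safe & idle) = ∅
AF crit: least fixpoint, start Z0 = {Busy, Wait}, add states with every successor in Z. Already a fixed point.
Sat(AF crit) = {Busy, Wait}
E[(safe & idle) U AF crit]: least fixpoint, start Z0 = Sat(AF crit) = {Busy, Wait}, add states in Sat(safe & idle) with some successor in Z. Already a fixed point.
Sat(E[(safe & idle) U AF crit]) = {Busy, Wait}
Reset ∉ Sat(E[(safe & idle) U AF crit]) = {Busy, Wait}, so the formula does not hold at Reset.

No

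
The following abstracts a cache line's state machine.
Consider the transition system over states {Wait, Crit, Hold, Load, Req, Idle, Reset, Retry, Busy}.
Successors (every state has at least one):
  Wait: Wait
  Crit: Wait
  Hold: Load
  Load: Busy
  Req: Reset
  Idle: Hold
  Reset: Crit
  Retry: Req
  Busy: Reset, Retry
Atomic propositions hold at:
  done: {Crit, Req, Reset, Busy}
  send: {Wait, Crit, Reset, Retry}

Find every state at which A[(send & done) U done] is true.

{Crit, Req, Reset, Busy}

Sat(send & done) = {Crit, Reset}
A[(send & done) U done]: least fixpoint, start Z0 = Sat(done) = {Crit, Req, Reset, Busy}, add states in Sat(send & done) with every successor in Z. Already a fixed point.
Sat(A[(send & done) U done]) = {Crit, Req, Reset, Busy}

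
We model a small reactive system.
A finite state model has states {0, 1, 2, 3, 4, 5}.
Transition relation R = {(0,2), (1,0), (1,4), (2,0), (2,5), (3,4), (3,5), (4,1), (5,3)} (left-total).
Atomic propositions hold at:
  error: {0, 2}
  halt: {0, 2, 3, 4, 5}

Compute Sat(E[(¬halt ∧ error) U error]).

{0, 2}

Sat(¬halt) = {1}
Sat(¬halt ∧ error) = ∅
E[(¬halt ∧ error) U error]: least fixpoint, start Z0 = Sat(error) = {0, 2}, add states in Sat(¬halt ∧ error) with some successor in Z. Already a fixed point.
Sat(E[(¬halt ∧ error) U error]) = {0, 2}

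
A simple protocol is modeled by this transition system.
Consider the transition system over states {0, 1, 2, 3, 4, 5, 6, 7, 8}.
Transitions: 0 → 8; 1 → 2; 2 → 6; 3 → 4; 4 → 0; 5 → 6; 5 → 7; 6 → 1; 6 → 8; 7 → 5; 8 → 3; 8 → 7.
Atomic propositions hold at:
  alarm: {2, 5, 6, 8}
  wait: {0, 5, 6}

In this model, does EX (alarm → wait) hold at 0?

Sat(alarm → wait) = {0, 1, 3, 4, 5, 6, 7}
Sat(EX (alarm → wait)) = {s : some successor in {0, 1, 3, 4, 5, 6, 7}} = {2, 3, 4, 5, 6, 7, 8}
0 ∉ Sat(EX (alarm → wait)) = {2, 3, 4, 5, 6, 7, 8}, so the formula does not hold at 0.

No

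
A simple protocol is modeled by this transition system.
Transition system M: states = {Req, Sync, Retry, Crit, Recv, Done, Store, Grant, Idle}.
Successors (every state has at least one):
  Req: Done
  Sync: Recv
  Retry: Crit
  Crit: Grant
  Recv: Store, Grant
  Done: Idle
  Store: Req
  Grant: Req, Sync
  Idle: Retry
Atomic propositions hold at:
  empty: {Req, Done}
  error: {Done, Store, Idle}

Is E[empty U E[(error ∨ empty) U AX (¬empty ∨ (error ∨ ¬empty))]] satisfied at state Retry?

Sat(error ∨ empty) = {Req, Done, Store, Idle}
Sat(¬empty) = {Sync, Retry, Crit, Recv, Store, Grant, Idle}
Sat(error ∨ ¬empty) = {Sync, Retry, Crit, Recv, Done, Store, Grant, Idle}
Sat(¬empty ∨ (error ∨ ¬empty)) = {Sync, Retry, Crit, Recv, Done, Store, Grant, Idle}
Sat(AX (¬empty ∨ (error ∨ ¬empty))) = {s : every successor in {Sync, Retry, Crit, Recv, Done, Store, Grant, Idle}} = {Req, Sync, Retry, Crit, Recv, Done, Idle}
E[(error ∨ empty) U AX (¬empty ∨ (error ∨ ¬empty))]: least fixpoint, start Z0 = Sat(AX (¬empty ∨ (error ∨ ¬empty))) = {Req, Sync, Retry, Crit, Recv, Done, Idle}, add states in Sat(error ∨ empty) with some successor in Z. Z1 = {Req, Sync, Retry, Crit, Recv, Done, Store, Idle}; fixed.
Sat(E[(error ∨ empty) U AX (¬empty ∨ (error ∨ ¬empty))]) = {Req, Sync, Retry, Crit, Recv, Done, Store, Idle}
E[empty U E[(error ∨ empty) U AX (¬empty ∨ (error ∨ ¬empty))]]: least fixpoint, start Z0 = Sat(E[(error ∨ empty) U AX (¬empty ∨ (error ∨ ¬empty))]) = {Req, Sync, Retry, Crit, Recv, Done, Store, Idle}, add states in Sat(empty) with some successor in Z. Already a fixed point.
Sat(E[empty U E[(error ∨ empty) U AX (¬empty ∨ (error ∨ ¬empty))]]) = {Req, Sync, Retry, Crit, Recv, Done, Store, Idle}
Retry ∈ Sat(E[empty U E[(error ∨ empty) U AX (¬empty ∨ (error ∨ ¬empty))]]) = {Req, Sync, Retry, Crit, Recv, Done, Store, Idle}, so the formula holds at Retry.

Yes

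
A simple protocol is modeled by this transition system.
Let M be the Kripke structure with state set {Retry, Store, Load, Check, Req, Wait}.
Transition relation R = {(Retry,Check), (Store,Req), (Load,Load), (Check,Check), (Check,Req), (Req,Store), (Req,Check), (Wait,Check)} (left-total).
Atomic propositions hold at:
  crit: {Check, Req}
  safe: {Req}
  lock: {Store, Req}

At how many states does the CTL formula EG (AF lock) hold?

2

AF lock: least fixpoint, start Z0 = {Store, Req}, add states with every successor in Z. Already a fixed point.
Sat(AF lock) = {Store, Req}
EG (AF lock): greatest fixpoint, start Z0 = {Store, Req}, keep only states in Sat with some successor in Z. Already a fixed point.
Sat(EG (AF lock)) = {Store, Req}
|Sat(EG (AF lock))| = |{Store, Req}| = 2.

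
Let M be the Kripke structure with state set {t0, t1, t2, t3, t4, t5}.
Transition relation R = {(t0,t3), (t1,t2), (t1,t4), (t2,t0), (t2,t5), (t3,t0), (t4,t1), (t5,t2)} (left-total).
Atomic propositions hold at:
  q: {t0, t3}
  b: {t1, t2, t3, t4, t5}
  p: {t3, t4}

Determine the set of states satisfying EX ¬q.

{t1, t2, t4, t5}

Sat(¬q) = {t1, t2, t4, t5}
Sat(EX ¬q) = {s : some successor in {t1, t2, t4, t5}} = {t1, t2, t4, t5}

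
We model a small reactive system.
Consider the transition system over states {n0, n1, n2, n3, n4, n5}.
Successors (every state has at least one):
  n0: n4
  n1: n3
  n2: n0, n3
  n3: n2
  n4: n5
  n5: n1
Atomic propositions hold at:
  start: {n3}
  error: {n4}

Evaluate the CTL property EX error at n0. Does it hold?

Sat(EX error) = {s : some successor in {n4}} = {n0}
n0 ∈ Sat(EX error) = {n0}, so the formula holds at n0.

Yes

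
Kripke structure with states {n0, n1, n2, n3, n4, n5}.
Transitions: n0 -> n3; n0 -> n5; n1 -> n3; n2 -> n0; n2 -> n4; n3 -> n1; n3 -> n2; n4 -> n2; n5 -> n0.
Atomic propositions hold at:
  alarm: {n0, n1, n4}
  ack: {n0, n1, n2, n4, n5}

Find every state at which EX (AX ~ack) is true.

{n3}

Sat(~ack) = {n3}
Sat(AX ~ack) = {s : every successor in {n3}} = {n1}
Sat(EX (AX ~ack)) = {s : some successor in {n1}} = {n3}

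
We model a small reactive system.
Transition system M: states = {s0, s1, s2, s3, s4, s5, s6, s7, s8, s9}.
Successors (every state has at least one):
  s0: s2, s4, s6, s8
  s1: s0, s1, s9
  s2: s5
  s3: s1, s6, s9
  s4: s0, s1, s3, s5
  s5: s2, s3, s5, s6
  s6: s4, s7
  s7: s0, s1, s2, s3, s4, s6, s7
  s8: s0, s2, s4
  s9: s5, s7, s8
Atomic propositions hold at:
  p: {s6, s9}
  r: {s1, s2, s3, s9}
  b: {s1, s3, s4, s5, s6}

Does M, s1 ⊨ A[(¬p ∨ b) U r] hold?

Sat(¬p) = {s0, s1, s2, s3, s4, s5, s7, s8}
Sat(¬p ∨ b) = {s0, s1, s2, s3, s4, s5, s6, s7, s8}
A[(¬p ∨ b) U r]: least fixpoint, start Z0 = Sat(r) = {s1, s2, s3, s9}, add states in Sat(¬p ∨ b) with every successor in Z. Already a fixed point.
Sat(A[(¬p ∨ b) U r]) = {s1, s2, s3, s9}
s1 ∈ Sat(A[(¬p ∨ b) U r]) = {s1, s2, s3, s9}, so the formula holds at s1.

Yes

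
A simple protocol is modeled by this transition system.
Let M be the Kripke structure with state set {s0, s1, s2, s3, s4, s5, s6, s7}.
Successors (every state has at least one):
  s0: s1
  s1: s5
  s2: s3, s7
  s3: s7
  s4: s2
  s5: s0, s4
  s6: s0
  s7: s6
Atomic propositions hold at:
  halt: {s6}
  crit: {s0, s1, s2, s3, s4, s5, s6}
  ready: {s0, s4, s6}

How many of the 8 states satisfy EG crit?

4

EG crit: greatest fixpoint, start Z0 = {s0, s1, s2, s3, s4, s5, s6}, keep only states in Sat with some successor in Z. Z1 = {s0, s1, s2, s4, s5, s6}; Z2 = {s0, s1, s4, s5, s6}; Z3 = {s0, s1, s5, s6}; fixed.
Sat(EG crit) = {s0, s1, s5, s6}
|Sat(EG crit)| = |{s0, s1, s5, s6}| = 4.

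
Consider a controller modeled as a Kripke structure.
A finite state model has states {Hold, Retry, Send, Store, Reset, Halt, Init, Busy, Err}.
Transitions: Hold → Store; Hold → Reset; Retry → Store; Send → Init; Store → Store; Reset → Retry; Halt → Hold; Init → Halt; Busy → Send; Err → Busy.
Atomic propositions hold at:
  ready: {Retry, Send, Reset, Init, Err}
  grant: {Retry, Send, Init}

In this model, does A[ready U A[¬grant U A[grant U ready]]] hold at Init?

Yes

Sat(¬grant) = {Hold, Store, Reset, Halt, Busy, Err}
A[grant U ready]: least fixpoint, start Z0 = Sat(ready) = {Retry, Send, Reset, Init, Err}, add states in Sat(grant) with every successor in Z. Already a fixed point.
Sat(A[grant U ready]) = {Retry, Send, Reset, Init, Err}
A[¬grant U A[grant U ready]]: least fixpoint, start Z0 = Sat(A[grant U ready]) = {Retry, Send, Reset, Init, Err}, add states in Sat(¬grant) with every successor in Z. Z1 = {Retry, Send, Reset, Init, Busy, Err}; fixed.
Sat(A[¬grant U A[grant U ready]]) = {Retry, Send, Reset, Init, Busy, Err}
A[ready U A[¬grant U A[grant U ready]]]: least fixpoint, start Z0 = Sat(A[¬grant U A[grant U ready]]) = {Retry, Send, Reset, Init, Busy, Err}, add states in Sat(ready) with every successor in Z. Already a fixed point.
Sat(A[ready U A[¬grant U A[grant U ready]]]) = {Retry, Send, Reset, Init, Busy, Err}
Init ∈ Sat(A[ready U A[¬grant U A[grant U ready]]]) = {Retry, Send, Reset, Init, Busy, Err}, so the formula holds at Init.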